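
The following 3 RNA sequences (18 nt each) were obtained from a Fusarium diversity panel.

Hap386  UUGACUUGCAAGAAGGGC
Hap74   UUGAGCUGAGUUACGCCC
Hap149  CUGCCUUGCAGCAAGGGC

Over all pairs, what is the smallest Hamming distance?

4

Pairwise Hamming distances:
  Hap386 vs Hap74: 9
  Hap386 vs Hap149: 4
  Hap74 vs Hap149: 11
The smallest is 4, between Hap386 and Hap149.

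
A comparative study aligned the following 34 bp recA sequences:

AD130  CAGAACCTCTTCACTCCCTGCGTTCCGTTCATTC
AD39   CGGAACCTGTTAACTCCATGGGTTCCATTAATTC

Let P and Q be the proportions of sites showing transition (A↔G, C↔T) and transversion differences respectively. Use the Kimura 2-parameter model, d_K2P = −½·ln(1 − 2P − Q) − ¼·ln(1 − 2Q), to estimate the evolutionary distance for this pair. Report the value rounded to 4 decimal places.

0.2408

The sequences differ at positions 2 (A/G, transition), 9 (C/G, transversion), 12 (C/A, transversion), 18 (C/A, transversion), 21 (C/G, transversion), 27 (G/A, transition), 30 (C/A, transversion).
Of the 7 differences, 2 transitions and 5 transversions over 34 sites: P = 2/34 = 0.058824, Q = 5/34 = 0.147059.
d = −0.5·ln(0.735293) − 0.25·ln(0.705882) = −0.5·(-0.307486) − 0.25·(-0.348307) = 0.2408.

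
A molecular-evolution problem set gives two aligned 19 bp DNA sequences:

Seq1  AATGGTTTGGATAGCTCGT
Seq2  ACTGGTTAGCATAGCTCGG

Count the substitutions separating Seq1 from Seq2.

4

The sequences differ at positions 2 (A/C), 8 (T/A), 10 (G/C), 19 (T/G).
That gives 4 mismatches out of 19 aligned sites, so the Hamming distance is 4.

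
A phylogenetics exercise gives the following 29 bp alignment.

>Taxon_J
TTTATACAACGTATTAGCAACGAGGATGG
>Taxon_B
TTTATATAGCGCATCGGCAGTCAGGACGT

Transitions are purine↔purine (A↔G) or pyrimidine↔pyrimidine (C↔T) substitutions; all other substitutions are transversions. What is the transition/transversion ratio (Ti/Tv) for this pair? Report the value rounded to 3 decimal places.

4.000

The sequences differ at positions 7 (C/T, transition), 9 (A/G, transition), 12 (T/C, transition), 15 (T/C, transition), 16 (A/G, transition), 20 (A/G, transition), 21 (C/T, transition), 22 (G/C, transversion), 27 (T/C, transition), 29 (G/T, transversion).
Of the 10 differences, 8 transitions and 2 transversions, so Ti/Tv = 8/2 = 4.000.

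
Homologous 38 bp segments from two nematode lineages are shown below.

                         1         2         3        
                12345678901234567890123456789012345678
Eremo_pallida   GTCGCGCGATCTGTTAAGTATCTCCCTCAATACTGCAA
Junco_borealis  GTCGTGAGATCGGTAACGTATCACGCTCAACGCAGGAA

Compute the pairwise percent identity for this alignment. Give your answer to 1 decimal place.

71.1%

Mismatches occur at site 5 (C/T), site 7 (C/A), site 12 (T/G), site 15 (T/A), site 17 (A/C), site 23 (T/A), site 25 (C/G), site 31 (T/C), site 32 (A/G), site 34 (T/A), site 36 (C/G).
27 of the 38 sites match, so the percent identity is 27/38 × 100 = 71.1%.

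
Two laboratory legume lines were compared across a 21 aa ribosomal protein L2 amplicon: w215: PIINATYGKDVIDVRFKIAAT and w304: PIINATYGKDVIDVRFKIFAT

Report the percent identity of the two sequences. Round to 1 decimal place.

A single mismatch occurs at site 19 (A/F).
20 of the 21 sites match, so the percent identity is 20/21 × 100 = 95.2%.

95.2%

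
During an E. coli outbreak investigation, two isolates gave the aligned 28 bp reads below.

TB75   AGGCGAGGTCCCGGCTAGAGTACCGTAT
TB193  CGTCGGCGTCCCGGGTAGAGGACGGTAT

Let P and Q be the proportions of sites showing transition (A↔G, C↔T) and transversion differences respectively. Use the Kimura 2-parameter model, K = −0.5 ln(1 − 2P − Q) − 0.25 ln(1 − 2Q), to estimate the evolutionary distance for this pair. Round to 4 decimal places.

0.3081

Differing sites — 1:A/C (Tv); 3:G/T (Tv); 6:A/G (Ti); 7:G/C (Tv); 15:C/G (Tv); 21:T/G (Tv); 24:C/G (Tv).
Of the 7 differences, 1 transition and 6 transversions over 28 sites: P = 1/28 = 0.035714, Q = 6/28 = 0.214286.
d = −0.5·ln(0.714286) − 0.25·ln(0.571428) = −0.5·(-0.336472) − 0.25·(-0.559617) = 0.3081.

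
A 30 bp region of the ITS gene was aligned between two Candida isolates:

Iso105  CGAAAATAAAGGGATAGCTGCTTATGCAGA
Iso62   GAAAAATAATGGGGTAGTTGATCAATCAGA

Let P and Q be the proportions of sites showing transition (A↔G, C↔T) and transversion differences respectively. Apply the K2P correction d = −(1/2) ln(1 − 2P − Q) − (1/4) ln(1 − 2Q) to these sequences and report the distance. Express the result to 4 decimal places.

Differing sites — 1:C/G (Tv); 2:G/A (Ti); 10:A/T (Tv); 14:A/G (Ti); 18:C/T (Ti); 21:C/A (Tv); 23:T/C (Ti); 25:T/A (Tv); 26:G/T (Tv).
Of the 9 differences, 4 transitions and 5 transversions over 30 sites: P = 4/30 = 0.133333, Q = 5/30 = 0.166667.
d = −0.5·ln(0.566667) − 0.25·ln(0.666666) = −0.5·(-0.567983) − 0.25·(-0.405466) = 0.3854.

0.3854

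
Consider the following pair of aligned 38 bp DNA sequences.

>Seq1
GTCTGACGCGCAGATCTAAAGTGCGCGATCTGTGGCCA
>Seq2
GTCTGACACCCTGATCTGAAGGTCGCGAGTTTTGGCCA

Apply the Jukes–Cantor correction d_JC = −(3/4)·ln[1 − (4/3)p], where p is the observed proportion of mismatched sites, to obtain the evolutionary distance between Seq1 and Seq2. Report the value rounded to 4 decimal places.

0.2846

The sequences differ at positions 8 (G/A), 10 (G/C), 12 (A/T), 18 (A/G), 22 (T/G), 23 (G/T), 29 (T/G), 30 (C/T), 32 (G/T).
p = 9/38 = 0.236842.
d = −0.75 · ln(1 − (4/3)·0.236842) = −0.75 · ln(0.684211) = −0.75 · (-0.379489) = 0.2846.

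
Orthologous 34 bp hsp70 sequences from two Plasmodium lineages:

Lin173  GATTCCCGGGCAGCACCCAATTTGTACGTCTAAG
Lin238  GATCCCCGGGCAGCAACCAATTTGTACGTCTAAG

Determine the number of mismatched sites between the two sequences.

2

The sequences differ at positions 4 (T/C), 16 (C/A).
That gives 2 mismatches out of 34 aligned sites, so the Hamming distance is 2.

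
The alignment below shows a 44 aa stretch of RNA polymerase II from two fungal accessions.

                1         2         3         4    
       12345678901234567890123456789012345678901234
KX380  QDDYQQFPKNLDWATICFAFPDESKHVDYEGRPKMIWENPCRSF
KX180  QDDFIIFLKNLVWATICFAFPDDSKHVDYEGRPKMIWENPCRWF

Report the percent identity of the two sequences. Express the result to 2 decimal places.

Differing sites — 4:Y/F; 5:Q/I; 6:Q/I; 8:P/L; 12:D/V; 23:E/D; 43:S/W.
37 of the 44 sites match, so the percent identity is 37/44 × 100 = 84.09%.

84.09%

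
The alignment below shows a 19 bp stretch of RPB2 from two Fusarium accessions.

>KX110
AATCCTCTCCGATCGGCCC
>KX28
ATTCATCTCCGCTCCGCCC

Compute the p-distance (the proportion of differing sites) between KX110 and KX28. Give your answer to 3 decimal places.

0.211

Mismatches occur at site 2 (A→T), site 5 (C→A), site 12 (A→C), site 15 (G→C).
There are 4 differences over 19 sites, so p = 4/19 = 0.211.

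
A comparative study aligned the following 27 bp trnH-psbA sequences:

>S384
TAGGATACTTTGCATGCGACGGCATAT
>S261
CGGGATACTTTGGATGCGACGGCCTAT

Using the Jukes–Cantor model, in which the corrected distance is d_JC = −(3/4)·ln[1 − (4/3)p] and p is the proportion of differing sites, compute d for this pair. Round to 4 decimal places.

0.1650

The sequences differ at positions 1 (T/C), 2 (A/G), 13 (C/G), 24 (A/C).
p = 4/27 = 0.148148.
d = −0.75 · ln(1 − (4/3)·0.148148) = −0.75 · ln(0.802469) = −0.75 · (-0.220062) = 0.1650.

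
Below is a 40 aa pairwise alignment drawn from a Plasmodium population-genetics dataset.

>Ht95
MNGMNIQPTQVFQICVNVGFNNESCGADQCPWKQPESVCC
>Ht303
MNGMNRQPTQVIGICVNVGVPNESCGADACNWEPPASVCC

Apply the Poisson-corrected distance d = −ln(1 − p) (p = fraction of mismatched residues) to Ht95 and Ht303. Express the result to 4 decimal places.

0.2877

Mismatches occur at site 6 (I/R), site 12 (F/I), site 13 (Q/G), site 20 (F/V), site 21 (N/P), site 29 (Q/A), site 31 (P/N), site 33 (K/E), site 34 (Q/P), site 36 (E/A).
p = 10/40 = 0.250000.
d = −ln(1 − 0.250000) = −ln(0.750000) = 0.2877.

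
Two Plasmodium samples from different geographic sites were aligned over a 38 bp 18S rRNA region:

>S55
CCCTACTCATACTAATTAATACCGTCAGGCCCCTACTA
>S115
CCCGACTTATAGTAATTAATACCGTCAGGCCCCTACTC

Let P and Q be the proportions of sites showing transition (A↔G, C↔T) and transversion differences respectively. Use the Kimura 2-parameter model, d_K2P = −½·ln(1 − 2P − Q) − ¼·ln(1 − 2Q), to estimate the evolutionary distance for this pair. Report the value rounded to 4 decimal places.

The sequences differ at positions 4 (T/G, transversion), 8 (C/T, transition), 12 (C/G, transversion), 38 (A/C, transversion).
Of the 4 differences, 1 transition and 3 transversions over 38 sites: P = 1/38 = 0.026316, Q = 3/38 = 0.078947.
d = −0.5·ln(0.868421) − 0.25·ln(0.842106) = −0.5·(-0.141079) − 0.25·(-0.171849) = 0.1135.

0.1135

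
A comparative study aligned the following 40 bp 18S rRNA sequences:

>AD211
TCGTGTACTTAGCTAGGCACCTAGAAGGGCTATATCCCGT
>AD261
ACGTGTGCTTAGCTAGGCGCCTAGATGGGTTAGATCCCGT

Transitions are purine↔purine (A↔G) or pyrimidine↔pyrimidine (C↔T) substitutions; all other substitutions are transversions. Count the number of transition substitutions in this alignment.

3

Differing sites — 1:T/A (Tv); 7:A/G (Ti); 19:A/G (Ti); 26:A/T (Tv); 30:C/T (Ti); 33:T/G (Tv).
Of the 6 differences, 3 transitions and 3 transversions, so the answer is 3.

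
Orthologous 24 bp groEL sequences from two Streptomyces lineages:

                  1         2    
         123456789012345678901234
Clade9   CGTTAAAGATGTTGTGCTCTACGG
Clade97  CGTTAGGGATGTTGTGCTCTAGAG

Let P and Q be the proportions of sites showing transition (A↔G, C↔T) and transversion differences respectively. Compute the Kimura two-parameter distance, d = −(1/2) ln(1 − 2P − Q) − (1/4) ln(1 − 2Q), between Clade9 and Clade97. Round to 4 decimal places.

Differing sites — 6:A/G (Ti); 7:A/G (Ti); 22:C/G (Tv); 23:G/A (Ti).
Of the 4 differences, 3 transitions and 1 transversion over 24 sites: P = 3/24 = 0.125000, Q = 1/24 = 0.041667.
d = −0.5·ln(0.708333) − 0.25·ln(0.916666) = −0.5·(-0.344841) − 0.25·(-0.087012) = 0.1942.

0.1942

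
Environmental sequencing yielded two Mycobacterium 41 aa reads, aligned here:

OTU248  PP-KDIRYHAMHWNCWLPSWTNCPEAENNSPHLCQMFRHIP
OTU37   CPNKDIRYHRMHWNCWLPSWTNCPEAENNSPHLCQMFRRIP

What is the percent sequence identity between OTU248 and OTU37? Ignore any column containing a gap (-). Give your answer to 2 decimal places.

Excluding the 1 gap column leaves 40 comparable sites.
Differing sites — 1:P/C; 10:A/R; 39:H/R.
37 of the 40 comparable sites match, so the percent identity is 37/40 × 100 = 92.50%.

92.50%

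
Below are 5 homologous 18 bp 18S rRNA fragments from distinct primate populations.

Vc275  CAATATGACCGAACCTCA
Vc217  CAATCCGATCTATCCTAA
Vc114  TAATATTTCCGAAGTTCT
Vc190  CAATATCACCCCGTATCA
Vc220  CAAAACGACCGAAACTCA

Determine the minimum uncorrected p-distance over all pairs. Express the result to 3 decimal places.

0.167

Pairwise Hamming distances:
  Vc275 vs Vc217: 6
  Vc275 vs Vc114: 6
  Vc275 vs Vc190: 6
  Vc275 vs Vc220: 3
  Vc217 vs Vc114: 12
  Vc217 vs Vc190: 10
  Vc217 vs Vc220: 7
  Vc114 vs Vc190: 9
  Vc114 vs Vc220: 8
  Vc190 vs Vc220: 8
The smallest is 3 mismatches, between Vc275 and Vc220; p = 3/18 = 0.167.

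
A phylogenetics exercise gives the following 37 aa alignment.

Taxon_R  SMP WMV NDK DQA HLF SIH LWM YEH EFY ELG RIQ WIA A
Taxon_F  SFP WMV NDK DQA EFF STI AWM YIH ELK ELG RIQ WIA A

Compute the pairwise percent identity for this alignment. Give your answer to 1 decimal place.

Differing sites — 2:M/F; 13:H/E; 14:L/F; 17:I/T; 18:H/I; 19:L/A; 23:E/I; 26:F/L; 27:Y/K.
28 of the 37 sites match, so the percent identity is 28/37 × 100 = 75.7%.

75.7%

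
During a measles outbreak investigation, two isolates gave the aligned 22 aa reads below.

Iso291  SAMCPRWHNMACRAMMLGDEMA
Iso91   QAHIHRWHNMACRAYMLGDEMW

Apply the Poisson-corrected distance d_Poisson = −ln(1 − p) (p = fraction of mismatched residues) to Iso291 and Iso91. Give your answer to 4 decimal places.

0.3185

Differing sites — 1:S/Q; 3:M/H; 4:C/I; 5:P/H; 15:M/Y; 22:A/W.
p = 6/22 = 0.272727.
d = −ln(1 − 0.272727) = −ln(0.727273) = 0.3185.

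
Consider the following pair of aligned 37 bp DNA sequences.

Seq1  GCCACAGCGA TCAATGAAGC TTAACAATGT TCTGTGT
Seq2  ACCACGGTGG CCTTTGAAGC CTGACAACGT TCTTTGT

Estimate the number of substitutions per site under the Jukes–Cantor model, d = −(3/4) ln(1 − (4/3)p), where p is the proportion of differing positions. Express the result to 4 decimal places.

0.3786

Differing sites — 1:G/A; 6:A/G; 8:C/T; 10:A/G; 11:T/C; 13:A/T; 14:A/T; 21:T/C; 23:A/G; 28:T/C; 34:G/T.
p = 11/37 = 0.297297.
d = −0.75 · ln(1 − (4/3)·0.297297) = −0.75 · ln(0.603604) = −0.75 · (-0.504837) = 0.3786.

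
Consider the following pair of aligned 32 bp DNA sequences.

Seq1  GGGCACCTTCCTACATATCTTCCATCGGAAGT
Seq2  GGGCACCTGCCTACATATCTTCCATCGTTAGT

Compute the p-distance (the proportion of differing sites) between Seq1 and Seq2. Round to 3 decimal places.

Differing sites — 9:T/G; 28:G/T; 29:A/T.
There are 3 differences over 32 sites, so p = 3/32 = 0.094.

0.094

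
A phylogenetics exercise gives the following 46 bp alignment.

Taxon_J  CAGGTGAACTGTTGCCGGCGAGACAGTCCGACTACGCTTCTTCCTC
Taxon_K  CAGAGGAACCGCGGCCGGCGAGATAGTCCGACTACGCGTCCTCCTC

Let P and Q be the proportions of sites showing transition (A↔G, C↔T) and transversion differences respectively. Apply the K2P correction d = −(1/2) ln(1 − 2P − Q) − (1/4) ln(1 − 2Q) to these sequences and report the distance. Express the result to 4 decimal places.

0.2010

Differing sites — 4:G/A (Ti); 5:T/G (Tv); 10:T/C (Ti); 12:T/C (Ti); 13:T/G (Tv); 24:C/T (Ti); 38:T/G (Tv); 41:T/C (Ti).
Of the 8 differences, 5 transitions and 3 transversions over 46 sites: P = 5/46 = 0.108696, Q = 3/46 = 0.065217.
d = −0.5·ln(0.717391) − 0.25·ln(0.869566) = −0.5·(-0.332134) − 0.25·(-0.139761) = 0.2010.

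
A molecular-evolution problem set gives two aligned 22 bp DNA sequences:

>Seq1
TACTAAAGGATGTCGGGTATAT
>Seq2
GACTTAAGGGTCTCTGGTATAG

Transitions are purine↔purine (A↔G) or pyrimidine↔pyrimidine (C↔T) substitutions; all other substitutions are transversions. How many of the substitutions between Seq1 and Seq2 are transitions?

1

The sequences differ at positions 1 (T/G, transversion), 5 (A/T, transversion), 10 (A/G, transition), 12 (G/C, transversion), 15 (G/T, transversion), 22 (T/G, transversion).
Of the 6 differences, 1 transition and 5 transversions, so the answer is 1.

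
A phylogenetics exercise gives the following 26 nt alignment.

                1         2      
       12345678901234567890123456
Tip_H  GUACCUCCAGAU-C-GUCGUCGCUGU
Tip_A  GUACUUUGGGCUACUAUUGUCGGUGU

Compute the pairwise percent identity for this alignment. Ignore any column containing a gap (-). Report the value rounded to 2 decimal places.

66.67%

Excluding the 2 gap columns leaves 24 comparable sites.
The sequences differ at positions 5 (C/U), 7 (C/U), 8 (C/G), 9 (A/G), 11 (A/C), 16 (G/A), 18 (C/U), 23 (C/G).
16 of the 24 comparable sites match, so the percent identity is 16/24 × 100 = 66.67%.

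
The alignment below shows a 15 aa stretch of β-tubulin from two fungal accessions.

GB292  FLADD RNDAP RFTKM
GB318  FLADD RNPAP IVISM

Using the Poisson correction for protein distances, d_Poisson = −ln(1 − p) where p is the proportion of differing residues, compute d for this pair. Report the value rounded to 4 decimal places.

0.4055

Mismatches occur at site 8 (D→P), site 11 (R→I), site 12 (F→V), site 13 (T→I), site 14 (K→S).
p = 5/15 = 0.333333.
d = −ln(1 − 0.333333) = −ln(0.666667) = 0.4055.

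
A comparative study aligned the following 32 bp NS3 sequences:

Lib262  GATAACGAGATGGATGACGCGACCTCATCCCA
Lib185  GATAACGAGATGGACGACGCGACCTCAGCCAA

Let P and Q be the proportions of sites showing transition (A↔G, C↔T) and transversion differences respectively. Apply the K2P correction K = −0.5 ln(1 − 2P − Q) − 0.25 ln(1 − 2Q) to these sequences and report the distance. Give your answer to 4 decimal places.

0.1001

Differing sites — 15:T/C (Ti); 28:T/G (Tv); 31:C/A (Tv).
Of the 3 differences, 1 transition and 2 transversions over 32 sites: P = 1/32 = 0.031250, Q = 2/32 = 0.062500.
d = −0.5·ln(0.875000) − 0.25·ln(0.875000) = −0.5·(-0.133531) − 0.25·(-0.133531) = 0.1001.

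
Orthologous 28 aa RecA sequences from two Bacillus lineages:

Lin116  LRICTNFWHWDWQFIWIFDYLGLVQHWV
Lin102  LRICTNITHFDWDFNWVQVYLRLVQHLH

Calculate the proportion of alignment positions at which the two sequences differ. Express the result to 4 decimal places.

0.3929

The sequences differ at positions 7 (F/I), 8 (W/T), 10 (W/F), 13 (Q/D), 15 (I/N), 17 (I/V), 18 (F/Q), 19 (D/V), 22 (G/R), 27 (W/L), 28 (V/H).
There are 11 differences over 28 sites, so p = 11/28 = 0.3929.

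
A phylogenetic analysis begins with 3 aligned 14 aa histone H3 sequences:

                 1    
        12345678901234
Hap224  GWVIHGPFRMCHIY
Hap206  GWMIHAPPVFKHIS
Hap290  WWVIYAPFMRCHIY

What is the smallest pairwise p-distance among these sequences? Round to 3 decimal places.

Pairwise Hamming distances:
  Hap224 vs Hap206: 7
  Hap224 vs Hap290: 5
  Hap206 vs Hap290: 8
The smallest is 5 mismatches, between Hap224 and Hap290; p = 5/14 = 0.357.

0.357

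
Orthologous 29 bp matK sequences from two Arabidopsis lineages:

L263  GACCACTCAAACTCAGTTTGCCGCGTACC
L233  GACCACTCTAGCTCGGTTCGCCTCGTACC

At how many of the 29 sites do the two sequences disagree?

5

Differing sites — 9:A/T; 11:A/G; 15:A/G; 19:T/C; 23:G/T.
That gives 5 mismatches out of 29 aligned sites, so the Hamming distance is 5.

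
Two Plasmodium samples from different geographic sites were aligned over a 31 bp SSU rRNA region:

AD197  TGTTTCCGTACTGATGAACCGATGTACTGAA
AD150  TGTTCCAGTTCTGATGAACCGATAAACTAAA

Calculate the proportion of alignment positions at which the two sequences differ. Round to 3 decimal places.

0.194

Mismatches occur at site 5 (T→C), site 7 (C→A), site 10 (A→T), site 24 (G→A), site 25 (T→A), site 29 (G→A).
There are 6 differences over 31 sites, so p = 6/31 = 0.194.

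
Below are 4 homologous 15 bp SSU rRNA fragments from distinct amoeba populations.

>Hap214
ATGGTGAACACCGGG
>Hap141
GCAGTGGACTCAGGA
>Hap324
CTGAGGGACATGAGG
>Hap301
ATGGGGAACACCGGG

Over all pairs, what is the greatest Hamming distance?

Pairwise Hamming distances:
  Hap214 vs Hap141: 7
  Hap214 vs Hap324: 7
  Hap214 vs Hap301: 1
  Hap141 vs Hap324: 10
  Hap141 vs Hap301: 8
  Hap324 vs Hap301: 6
The largest is 10, between Hap141 and Hap324.

10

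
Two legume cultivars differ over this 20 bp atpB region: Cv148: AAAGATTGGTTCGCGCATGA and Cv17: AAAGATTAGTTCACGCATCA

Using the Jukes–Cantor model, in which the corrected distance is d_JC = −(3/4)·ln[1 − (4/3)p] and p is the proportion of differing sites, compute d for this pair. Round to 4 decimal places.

Differing sites — 8:G/A; 13:G/A; 19:G/C.
p = 3/20 = 0.150000.
d = −0.75 · ln(1 − (4/3)·0.150000) = −0.75 · ln(0.800000) = −0.75 · (-0.223144) = 0.1674.

0.1674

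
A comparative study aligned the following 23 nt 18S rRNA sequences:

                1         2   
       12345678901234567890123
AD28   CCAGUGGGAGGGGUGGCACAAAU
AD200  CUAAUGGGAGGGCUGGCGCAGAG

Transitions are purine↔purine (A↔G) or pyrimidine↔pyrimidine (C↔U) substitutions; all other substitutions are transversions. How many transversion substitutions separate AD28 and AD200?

2

Mismatches occur at site 2 (C→U, transition), site 4 (G→A, transition), site 13 (G→C, transversion), site 18 (A→G, transition), site 21 (A→G, transition), site 23 (U→G, transversion).
Of the 6 differences, 4 transitions and 2 transversions, so the answer is 2.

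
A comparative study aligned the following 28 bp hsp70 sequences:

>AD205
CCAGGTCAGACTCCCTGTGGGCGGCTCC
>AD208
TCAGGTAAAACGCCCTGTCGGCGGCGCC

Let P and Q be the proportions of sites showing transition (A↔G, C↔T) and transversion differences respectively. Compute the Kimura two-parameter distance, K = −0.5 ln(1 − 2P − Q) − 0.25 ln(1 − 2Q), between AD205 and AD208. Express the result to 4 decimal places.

Differing sites — 1:C/T (Ti); 7:C/A (Tv); 9:G/A (Ti); 12:T/G (Tv); 19:G/C (Tv); 26:T/G (Tv).
Of the 6 differences, 2 transitions and 4 transversions over 28 sites: P = 2/28 = 0.071429, Q = 4/28 = 0.142857.
d = −0.5·ln(0.714285) − 0.25·ln(0.714286) = −0.5·(-0.336473) − 0.25·(-0.336472) = 0.2524.

0.2524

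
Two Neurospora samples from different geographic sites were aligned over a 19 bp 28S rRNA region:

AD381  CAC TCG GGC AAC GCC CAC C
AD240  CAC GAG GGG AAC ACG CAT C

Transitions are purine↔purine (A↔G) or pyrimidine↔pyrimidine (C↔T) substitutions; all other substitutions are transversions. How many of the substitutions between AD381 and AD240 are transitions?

Differing sites — 4:T/G (Tv); 5:C/A (Tv); 9:C/G (Tv); 13:G/A (Ti); 15:C/G (Tv); 18:C/T (Ti).
Of the 6 differences, 2 transitions and 4 transversions, so the answer is 2.

2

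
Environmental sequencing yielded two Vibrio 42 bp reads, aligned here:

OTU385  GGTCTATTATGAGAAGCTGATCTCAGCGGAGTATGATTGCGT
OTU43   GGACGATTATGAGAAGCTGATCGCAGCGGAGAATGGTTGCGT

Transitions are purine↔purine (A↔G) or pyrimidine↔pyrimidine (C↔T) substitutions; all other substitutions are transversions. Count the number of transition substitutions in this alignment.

1

The sequences differ at positions 3 (T/A, transversion), 5 (T/G, transversion), 23 (T/G, transversion), 32 (T/A, transversion), 36 (A/G, transition).
Of the 5 differences, 1 transition and 4 transversions, so the answer is 1.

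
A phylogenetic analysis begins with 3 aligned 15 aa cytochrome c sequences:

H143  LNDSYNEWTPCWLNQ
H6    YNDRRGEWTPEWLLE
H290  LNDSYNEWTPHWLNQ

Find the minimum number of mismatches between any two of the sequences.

1

Pairwise Hamming distances:
  H143 vs H6: 7
  H143 vs H290: 1
  H6 vs H290: 7
The smallest is 1, between H143 and H290.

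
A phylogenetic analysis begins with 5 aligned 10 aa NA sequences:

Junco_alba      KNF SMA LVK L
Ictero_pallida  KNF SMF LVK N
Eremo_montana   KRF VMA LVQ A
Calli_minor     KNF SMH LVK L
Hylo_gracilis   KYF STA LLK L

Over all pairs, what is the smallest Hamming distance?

1

Pairwise Hamming distances:
  Junco_alba vs Ictero_pallida: 2
  Junco_alba vs Eremo_montana: 4
  Junco_alba vs Calli_minor: 1
  Junco_alba vs Hylo_gracilis: 3
  Ictero_pallida vs Eremo_montana: 5
  Ictero_pallida vs Calli_minor: 2
  Ictero_pallida vs Hylo_gracilis: 5
  Eremo_montana vs Calli_minor: 5
  Eremo_montana vs Hylo_gracilis: 6
  Calli_minor vs Hylo_gracilis: 4
The smallest is 1, between Junco_alba and Calli_minor.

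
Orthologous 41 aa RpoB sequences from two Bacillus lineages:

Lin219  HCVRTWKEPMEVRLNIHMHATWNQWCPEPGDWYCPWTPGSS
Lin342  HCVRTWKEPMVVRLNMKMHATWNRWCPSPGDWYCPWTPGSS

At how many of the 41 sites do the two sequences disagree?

The sequences differ at positions 11 (E/V), 16 (I/M), 17 (H/K), 24 (Q/R), 28 (E/S).
That gives 5 mismatches out of 41 aligned sites, so the Hamming distance is 5.

5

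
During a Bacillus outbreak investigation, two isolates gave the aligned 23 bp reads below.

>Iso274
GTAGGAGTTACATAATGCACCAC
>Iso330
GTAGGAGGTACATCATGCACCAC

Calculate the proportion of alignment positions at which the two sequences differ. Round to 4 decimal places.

0.0870

Mismatches occur at site 8 (T↔G), site 14 (A↔C).
There are 2 differences over 23 sites, so p = 2/23 = 0.0870.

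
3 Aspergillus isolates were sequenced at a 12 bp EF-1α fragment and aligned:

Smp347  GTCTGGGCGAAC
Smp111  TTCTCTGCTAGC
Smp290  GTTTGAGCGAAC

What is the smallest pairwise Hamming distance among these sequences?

2

Pairwise Hamming distances:
  Smp347 vs Smp111: 5
  Smp347 vs Smp290: 2
  Smp111 vs Smp290: 6
The smallest is 2, between Smp347 and Smp290.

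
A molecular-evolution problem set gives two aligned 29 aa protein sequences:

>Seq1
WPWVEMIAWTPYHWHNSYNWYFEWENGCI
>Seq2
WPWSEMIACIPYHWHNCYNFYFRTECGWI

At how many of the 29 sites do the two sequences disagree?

Differing sites — 4:V/S; 9:W/C; 10:T/I; 17:S/C; 20:W/F; 23:E/R; 24:W/T; 26:N/C; 28:C/W.
That gives 9 mismatches out of 29 aligned sites, so the Hamming distance is 9.

9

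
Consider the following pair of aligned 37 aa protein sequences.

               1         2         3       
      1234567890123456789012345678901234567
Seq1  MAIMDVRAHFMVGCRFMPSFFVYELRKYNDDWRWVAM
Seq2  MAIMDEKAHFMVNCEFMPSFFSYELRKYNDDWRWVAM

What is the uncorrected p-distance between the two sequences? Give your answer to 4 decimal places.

The sequences differ at positions 6 (V/E), 7 (R/K), 13 (G/N), 15 (R/E), 22 (V/S).
There are 5 differences over 37 sites, so p = 5/37 = 0.1351.

0.1351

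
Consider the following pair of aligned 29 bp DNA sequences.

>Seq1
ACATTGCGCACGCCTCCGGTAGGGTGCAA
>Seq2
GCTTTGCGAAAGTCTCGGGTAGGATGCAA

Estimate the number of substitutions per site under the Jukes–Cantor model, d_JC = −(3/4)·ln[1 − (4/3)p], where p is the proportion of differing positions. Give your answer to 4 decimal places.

0.2913

Mismatches occur at site 1 (A→G), site 3 (A→T), site 9 (C→A), site 11 (C→A), site 13 (C→T), site 17 (C→G), site 24 (G→A).
p = 7/29 = 0.241379.
d = −0.75 · ln(1 − (4/3)·0.241379) = −0.75 · ln(0.678161) = −0.75 · (-0.388371) = 0.2913.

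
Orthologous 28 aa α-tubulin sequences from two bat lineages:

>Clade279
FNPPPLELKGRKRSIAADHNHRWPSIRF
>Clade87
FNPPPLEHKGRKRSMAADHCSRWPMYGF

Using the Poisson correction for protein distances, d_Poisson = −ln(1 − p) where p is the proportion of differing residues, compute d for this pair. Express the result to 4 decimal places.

0.2877

Mismatches occur at site 8 (L→H), site 15 (I→M), site 20 (N→C), site 21 (H→S), site 25 (S→M), site 26 (I→Y), site 27 (R→G).
p = 7/28 = 0.250000.
d = −ln(1 − 0.250000) = −ln(0.750000) = 0.2877.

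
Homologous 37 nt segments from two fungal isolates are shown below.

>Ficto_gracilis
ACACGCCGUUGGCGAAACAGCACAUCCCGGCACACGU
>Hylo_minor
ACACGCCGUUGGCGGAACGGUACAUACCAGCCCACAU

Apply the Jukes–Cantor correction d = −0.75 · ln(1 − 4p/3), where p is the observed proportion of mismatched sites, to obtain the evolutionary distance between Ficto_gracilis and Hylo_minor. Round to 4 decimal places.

Mismatches occur at site 15 (A/G), site 19 (A/G), site 21 (C/U), site 26 (C/A), site 29 (G/A), site 32 (A/C), site 36 (G/A).
p = 7/37 = 0.189189.
d = −0.75 · ln(1 − (4/3)·0.189189) = −0.75 · ln(0.747748) = −0.75 · (-0.290689) = 0.2180.

0.2180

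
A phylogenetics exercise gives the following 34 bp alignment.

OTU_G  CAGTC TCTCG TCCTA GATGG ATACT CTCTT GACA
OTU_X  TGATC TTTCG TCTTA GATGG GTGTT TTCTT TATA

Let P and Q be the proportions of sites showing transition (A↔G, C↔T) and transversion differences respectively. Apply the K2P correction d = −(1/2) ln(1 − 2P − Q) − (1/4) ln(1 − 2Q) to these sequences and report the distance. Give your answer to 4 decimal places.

0.4959

The sequences differ at positions 1 (C/T, transition), 2 (A/G, transition), 3 (G/A, transition), 7 (C/T, transition), 13 (C/T, transition), 21 (A/G, transition), 23 (A/G, transition), 24 (C/T, transition), 26 (C/T, transition), 31 (G/T, transversion), 33 (C/T, transition).
Of the 11 differences, 10 transitions and 1 transversion over 34 sites: P = 10/34 = 0.294118, Q = 1/34 = 0.029412.
d = −0.5·ln(0.382352) − 0.25·ln(0.941176) = −0.5·(-0.961414) − 0.25·(-0.060625) = 0.4959.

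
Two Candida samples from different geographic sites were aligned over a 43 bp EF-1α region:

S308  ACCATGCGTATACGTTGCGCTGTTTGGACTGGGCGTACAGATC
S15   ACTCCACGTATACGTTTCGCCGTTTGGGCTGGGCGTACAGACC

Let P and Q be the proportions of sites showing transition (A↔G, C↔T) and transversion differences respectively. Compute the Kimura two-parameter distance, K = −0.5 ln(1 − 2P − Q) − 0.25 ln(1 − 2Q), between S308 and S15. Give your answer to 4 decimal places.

0.2214

Mismatches occur at site 3 (C↔T, transition), site 4 (A↔C, transversion), site 5 (T↔C, transition), site 6 (G↔A, transition), site 17 (G↔T, transversion), site 21 (T↔C, transition), site 28 (A↔G, transition), site 42 (T↔C, transition).
Of the 8 differences, 6 transitions and 2 transversions over 43 sites: P = 6/43 = 0.139535, Q = 2/43 = 0.046512.
d = −0.5·ln(0.674418) − 0.25·ln(0.906976) = −0.5·(-0.393905) − 0.25·(-0.097639) = 0.2214.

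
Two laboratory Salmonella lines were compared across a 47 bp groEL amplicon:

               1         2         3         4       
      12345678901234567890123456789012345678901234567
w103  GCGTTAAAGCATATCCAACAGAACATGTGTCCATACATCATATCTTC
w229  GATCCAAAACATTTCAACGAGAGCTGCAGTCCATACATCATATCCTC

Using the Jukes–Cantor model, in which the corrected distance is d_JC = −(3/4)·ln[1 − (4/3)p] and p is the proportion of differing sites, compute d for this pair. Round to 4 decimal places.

0.4157

Mismatches occur at site 2 (C/A), site 3 (G/T), site 4 (T/C), site 5 (T/C), site 9 (G/A), site 13 (A/T), site 16 (C/A), site 18 (A/C), site 19 (C/G), site 23 (A/G), site 25 (A/T), site 26 (T/G), site 27 (G/C), site 28 (T/A), site 45 (T/C).
p = 15/47 = 0.319149.
d = −0.75 · ln(1 − (4/3)·0.319149) = −0.75 · ln(0.574468) = −0.75 · (-0.554311) = 0.4157.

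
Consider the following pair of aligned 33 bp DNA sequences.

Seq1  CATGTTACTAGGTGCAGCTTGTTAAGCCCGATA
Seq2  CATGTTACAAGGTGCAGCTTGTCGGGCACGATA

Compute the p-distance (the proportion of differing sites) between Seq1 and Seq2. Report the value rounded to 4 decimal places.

0.1515

Mismatches occur at site 9 (T→A), site 23 (T→C), site 24 (A→G), site 25 (A→G), site 28 (C→A).
There are 5 differences over 33 sites, so p = 5/33 = 0.1515.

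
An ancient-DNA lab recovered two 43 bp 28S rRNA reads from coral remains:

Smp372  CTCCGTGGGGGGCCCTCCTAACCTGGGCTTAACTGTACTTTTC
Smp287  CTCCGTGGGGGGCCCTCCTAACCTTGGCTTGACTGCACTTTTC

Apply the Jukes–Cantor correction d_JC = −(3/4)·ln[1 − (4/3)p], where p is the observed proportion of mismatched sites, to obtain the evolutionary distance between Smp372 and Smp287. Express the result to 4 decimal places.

0.0732

Mismatches occur at site 25 (G↔T), site 31 (A↔G), site 36 (T↔C).
p = 3/43 = 0.069767.
d = −0.75 · ln(1 − (4/3)·0.069767) = −0.75 · ln(0.906977) = −0.75 · (-0.097638) = 0.0732.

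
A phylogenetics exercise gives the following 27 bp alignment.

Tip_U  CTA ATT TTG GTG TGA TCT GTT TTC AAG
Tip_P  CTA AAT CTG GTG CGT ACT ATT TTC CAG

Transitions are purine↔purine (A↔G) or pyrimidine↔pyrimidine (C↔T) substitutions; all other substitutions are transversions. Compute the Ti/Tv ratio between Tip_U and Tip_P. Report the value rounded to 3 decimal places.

Differing sites — 5:T/A (Tv); 7:T/C (Ti); 13:T/C (Ti); 15:A/T (Tv); 16:T/A (Tv); 19:G/A (Ti); 25:A/C (Tv).
Of the 7 differences, 3 transitions and 4 transversions, so Ti/Tv = 3/4 = 0.750.

0.750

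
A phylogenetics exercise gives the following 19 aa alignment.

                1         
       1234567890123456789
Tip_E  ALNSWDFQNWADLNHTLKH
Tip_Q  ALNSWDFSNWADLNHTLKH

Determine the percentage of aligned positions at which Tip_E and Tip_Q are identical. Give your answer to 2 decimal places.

94.74%

Differing sites — 8:Q/S.
18 of the 19 sites match, so the percent identity is 18/19 × 100 = 94.74%.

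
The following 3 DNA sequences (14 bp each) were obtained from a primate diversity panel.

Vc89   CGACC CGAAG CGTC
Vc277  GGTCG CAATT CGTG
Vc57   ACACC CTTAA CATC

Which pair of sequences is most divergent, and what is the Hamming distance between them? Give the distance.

Pairwise Hamming distances:
  Vc89 vs Vc277: 7
  Vc89 vs Vc57: 6
  Vc277 vs Vc57: 10
The largest is 10, between Vc277 and Vc57.

10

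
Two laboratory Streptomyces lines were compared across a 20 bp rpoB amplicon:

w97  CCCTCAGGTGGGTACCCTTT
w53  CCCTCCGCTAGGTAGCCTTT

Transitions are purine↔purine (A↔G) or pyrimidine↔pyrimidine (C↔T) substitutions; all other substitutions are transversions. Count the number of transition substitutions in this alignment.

Differing sites — 6:A/C (Tv); 8:G/C (Tv); 10:G/A (Ti); 15:C/G (Tv).
Of the 4 differences, 1 transition and 3 transversions, so the answer is 1.

1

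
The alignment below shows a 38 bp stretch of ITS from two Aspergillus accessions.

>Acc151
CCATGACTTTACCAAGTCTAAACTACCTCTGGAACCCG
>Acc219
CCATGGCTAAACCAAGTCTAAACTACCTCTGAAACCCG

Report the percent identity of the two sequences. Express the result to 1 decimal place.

89.5%

Mismatches occur at site 6 (A→G), site 9 (T→A), site 10 (T→A), site 32 (G→A).
34 of the 38 sites match, so the percent identity is 34/38 × 100 = 89.5%.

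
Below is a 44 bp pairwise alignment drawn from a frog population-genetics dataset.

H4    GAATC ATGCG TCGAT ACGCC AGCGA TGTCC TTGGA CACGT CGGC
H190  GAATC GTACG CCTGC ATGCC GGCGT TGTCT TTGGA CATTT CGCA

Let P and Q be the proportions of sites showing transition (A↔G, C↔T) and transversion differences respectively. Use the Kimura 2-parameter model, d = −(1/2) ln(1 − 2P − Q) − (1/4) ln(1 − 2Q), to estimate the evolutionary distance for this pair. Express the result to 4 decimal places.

Mismatches occur at site 6 (A↔G, transition), site 8 (G↔A, transition), site 11 (T↔C, transition), site 13 (G↔T, transversion), site 14 (A↔G, transition), site 15 (T↔C, transition), site 17 (C↔T, transition), site 21 (A↔G, transition), site 25 (A↔T, transversion), site 30 (C↔T, transition), site 38 (C↔T, transition), site 39 (G↔T, transversion), site 43 (G↔C, transversion), site 44 (C↔A, transversion).
Of the 14 differences, 9 transitions and 5 transversions over 44 sites: P = 9/44 = 0.204545, Q = 5/44 = 0.113636.
d = −0.5·ln(0.477274) − 0.25·ln(0.772728) = −0.5·(-0.739665) − 0.25·(-0.257828) = 0.4343.

0.4343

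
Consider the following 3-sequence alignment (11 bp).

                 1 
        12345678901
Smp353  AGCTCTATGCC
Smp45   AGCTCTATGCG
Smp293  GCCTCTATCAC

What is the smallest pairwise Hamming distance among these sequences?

Pairwise Hamming distances:
  Smp353 vs Smp45: 1
  Smp353 vs Smp293: 4
  Smp45 vs Smp293: 5
The smallest is 1, between Smp353 and Smp45.

1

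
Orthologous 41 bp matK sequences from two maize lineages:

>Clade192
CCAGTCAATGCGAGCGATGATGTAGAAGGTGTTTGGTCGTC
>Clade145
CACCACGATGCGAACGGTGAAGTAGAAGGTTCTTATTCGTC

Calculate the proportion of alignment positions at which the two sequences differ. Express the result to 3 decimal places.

0.293

Mismatches occur at site 2 (C→A), site 3 (A→C), site 4 (G→C), site 5 (T→A), site 7 (A→G), site 14 (G→A), site 17 (A→G), site 21 (T→A), site 31 (G→T), site 32 (T→C), site 35 (G→A), site 36 (G→T).
There are 12 differences over 41 sites, so p = 12/41 = 0.293.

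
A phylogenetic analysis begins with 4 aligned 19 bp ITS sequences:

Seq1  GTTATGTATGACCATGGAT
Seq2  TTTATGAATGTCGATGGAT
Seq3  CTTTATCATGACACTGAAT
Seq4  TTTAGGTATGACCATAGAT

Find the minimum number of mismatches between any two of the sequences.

Pairwise Hamming distances:
  Seq1 vs Seq2: 4
  Seq1 vs Seq3: 8
  Seq1 vs Seq4: 3
  Seq2 vs Seq3: 9
  Seq2 vs Seq4: 5
  Seq3 vs Seq4: 9
The smallest is 3, between Seq1 and Seq4.

3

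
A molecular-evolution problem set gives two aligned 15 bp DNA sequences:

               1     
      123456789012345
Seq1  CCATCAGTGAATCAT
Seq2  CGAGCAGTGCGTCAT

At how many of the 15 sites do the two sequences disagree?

4

Mismatches occur at site 2 (C/G), site 4 (T/G), site 10 (A/C), site 11 (A/G).
That gives 4 mismatches out of 15 aligned sites, so the Hamming distance is 4.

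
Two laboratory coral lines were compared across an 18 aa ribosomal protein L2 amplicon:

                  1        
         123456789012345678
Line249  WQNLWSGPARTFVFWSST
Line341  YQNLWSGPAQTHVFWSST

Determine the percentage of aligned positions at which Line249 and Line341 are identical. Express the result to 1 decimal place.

The sequences differ at positions 1 (W/Y), 10 (R/Q), 12 (F/H).
15 of the 18 sites match, so the percent identity is 15/18 × 100 = 83.3%.

83.3%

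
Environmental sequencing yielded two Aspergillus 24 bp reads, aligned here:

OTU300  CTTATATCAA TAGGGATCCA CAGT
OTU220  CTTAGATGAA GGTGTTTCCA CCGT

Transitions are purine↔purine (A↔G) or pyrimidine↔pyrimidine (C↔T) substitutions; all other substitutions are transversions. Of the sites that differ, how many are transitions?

1

Mismatches occur at site 5 (T↔G, transversion), site 8 (C↔G, transversion), site 11 (T↔G, transversion), site 12 (A↔G, transition), site 13 (G↔T, transversion), site 15 (G↔T, transversion), site 16 (A↔T, transversion), site 22 (A↔C, transversion).
Of the 8 differences, 1 transition and 7 transversions, so the answer is 1.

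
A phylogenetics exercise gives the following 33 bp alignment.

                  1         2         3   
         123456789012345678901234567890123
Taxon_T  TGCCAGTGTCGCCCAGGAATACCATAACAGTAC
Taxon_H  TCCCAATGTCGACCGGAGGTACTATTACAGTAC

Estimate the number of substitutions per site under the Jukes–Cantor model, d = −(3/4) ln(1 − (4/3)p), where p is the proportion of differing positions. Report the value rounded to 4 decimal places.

0.3390

The sequences differ at positions 2 (G/C), 6 (G/A), 12 (C/A), 15 (A/G), 17 (G/A), 18 (A/G), 19 (A/G), 23 (C/T), 26 (A/T).
p = 9/33 = 0.272727.
d = −0.75 · ln(1 − (4/3)·0.272727) = −0.75 · ln(0.636364) = −0.75 · (-0.451985) = 0.3390.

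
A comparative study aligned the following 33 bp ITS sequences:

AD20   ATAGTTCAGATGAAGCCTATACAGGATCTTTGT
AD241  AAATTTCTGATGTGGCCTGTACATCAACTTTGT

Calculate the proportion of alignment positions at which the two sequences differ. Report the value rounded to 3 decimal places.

0.273

Mismatches occur at site 2 (T↔A), site 4 (G↔T), site 8 (A↔T), site 13 (A↔T), site 14 (A↔G), site 19 (A↔G), site 24 (G↔T), site 25 (G↔C), site 27 (T↔A).
There are 9 differences over 33 sites, so p = 9/33 = 0.273.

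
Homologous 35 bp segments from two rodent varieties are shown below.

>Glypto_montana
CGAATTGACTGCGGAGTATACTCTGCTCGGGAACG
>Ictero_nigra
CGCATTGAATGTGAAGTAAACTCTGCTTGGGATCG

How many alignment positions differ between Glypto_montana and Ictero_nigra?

7

The sequences differ at positions 3 (A/C), 9 (C/A), 12 (C/T), 14 (G/A), 19 (T/A), 28 (C/T), 33 (A/T).
That gives 7 mismatches out of 35 aligned sites, so the Hamming distance is 7.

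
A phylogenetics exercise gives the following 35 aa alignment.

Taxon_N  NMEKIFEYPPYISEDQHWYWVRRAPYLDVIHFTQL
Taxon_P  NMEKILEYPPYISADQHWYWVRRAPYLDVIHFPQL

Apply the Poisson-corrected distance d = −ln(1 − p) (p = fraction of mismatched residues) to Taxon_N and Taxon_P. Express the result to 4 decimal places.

The sequences differ at positions 6 (F/L), 14 (E/A), 33 (T/P).
p = 3/35 = 0.085714.
d = −ln(1 − 0.085714) = −ln(0.914286) = 0.0896.

0.0896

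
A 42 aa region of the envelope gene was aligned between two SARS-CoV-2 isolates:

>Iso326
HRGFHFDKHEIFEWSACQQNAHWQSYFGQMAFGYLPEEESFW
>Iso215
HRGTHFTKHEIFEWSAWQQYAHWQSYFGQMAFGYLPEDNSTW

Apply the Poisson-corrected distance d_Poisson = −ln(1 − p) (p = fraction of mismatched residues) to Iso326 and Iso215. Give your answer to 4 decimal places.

The sequences differ at positions 4 (F/T), 7 (D/T), 17 (C/W), 20 (N/Y), 38 (E/D), 39 (E/N), 41 (F/T).
p = 7/42 = 0.166667.
d = −ln(1 − 0.166667) = −ln(0.833333) = 0.1823.

0.1823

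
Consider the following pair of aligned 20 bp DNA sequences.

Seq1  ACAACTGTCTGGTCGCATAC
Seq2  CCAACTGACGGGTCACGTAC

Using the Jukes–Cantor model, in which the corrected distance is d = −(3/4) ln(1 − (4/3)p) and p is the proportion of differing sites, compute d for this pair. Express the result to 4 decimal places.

Differing sites — 1:A/C; 8:T/A; 10:T/G; 15:G/A; 17:A/G.
p = 5/20 = 0.250000.
d = −0.75 · ln(1 − (4/3)·0.250000) = −0.75 · ln(0.666667) = −0.75 · (-0.405465) = 0.3041.

0.3041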